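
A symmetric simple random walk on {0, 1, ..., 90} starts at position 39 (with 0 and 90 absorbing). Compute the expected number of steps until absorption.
E[τ | X_0 = 39] = 1989

Let v_k = E[τ | X_0 = k]. Boundary: v_0 = v_90 = 0. Recurrence: v_k = 1 + (v_{k-1} + v_{k+1})/2 for 1 ≤ k ≤ 89. The particular solution to v_k − (v_{k-1} + v_{k+1})/2 = 1 is v_k = −k^2. Adding homogeneous solution A + B k and matching boundaries gives v_k = k (90 − k). Substituting k = 39: v_39 = 39 · 51 = 1989.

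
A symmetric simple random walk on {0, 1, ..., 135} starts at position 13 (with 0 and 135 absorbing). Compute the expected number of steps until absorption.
E[τ | X_0 = 13] = 1586

Let v_k = E[τ | X_0 = k]. Boundary: v_0 = v_135 = 0. Recurrence: v_k = 1 + (v_{k-1} + v_{k+1})/2 for 1 ≤ k ≤ 134. The particular solution to v_k − (v_{k-1} + v_{k+1})/2 = 1 is v_k = −k^2. Adding homogeneous solution A + B k and matching boundaries gives v_k = k (135 − k). Substituting k = 13: v_13 = 13 · 122 = 1586.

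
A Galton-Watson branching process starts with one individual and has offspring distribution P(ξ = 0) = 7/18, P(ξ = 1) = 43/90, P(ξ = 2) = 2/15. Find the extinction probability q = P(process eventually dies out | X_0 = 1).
q = 1

Mean offspring μ = 0·7/18 + 1·43/90 + 2·2/15 = 67/90 ≤ 1. For μ ≤ 1 with offspring not concentrated at 1, the Galton-Watson process goes extinct almost surely, so q = 1.
(Algebraic check: The pgf is f(s) = 7/18 + 43/90·s + 2/15·s². The extinction probability q is the smallest fixed point of f in [0, 1]. Setting s = f(s):
  2/15·s² + (43/90 − 1)·s + 7/18 = 0
  2/15·s² − (7/18 + 2/15)·s + 7/18 = 0
which factors as (s − 1)·(2/15·s − 7/18) = 0, giving roots s = 1 and s = (7/18)/(2/15) = 35/12. Since 35/12 ≥ 1, the smallest root in [0, 1] is s = 1.)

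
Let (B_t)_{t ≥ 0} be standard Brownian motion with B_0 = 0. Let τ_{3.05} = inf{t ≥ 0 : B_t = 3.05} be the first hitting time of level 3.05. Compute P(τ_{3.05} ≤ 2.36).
P(τ_{3.05} ≤ 2.36) = 2(1 − Φ(3.05/√2.36)) = 2(1 − Φ(1.9854)) ≈ 0.0471

By the reflection principle for standard BM, P(τ_b ≤ t) = 2 · P(B_t ≥ b). Since B_t ~ N(0, t), P(B_t ≥ 3.05) = 1 − Φ(3.05/√t) = 1 − Φ(3.05/√2.36) = 1 − Φ(1.9854) ≈ 0.02355. Doubling: P(τ_{3.05} ≤ 2.36) ≈ 2 · 0.02355 = 0.04710 ≈ 0.0471.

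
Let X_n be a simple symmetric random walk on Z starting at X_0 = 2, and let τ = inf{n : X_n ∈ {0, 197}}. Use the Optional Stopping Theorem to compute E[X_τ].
E[X_τ] = 2

X_n is a martingale and τ is a bounded-mean stopping time (indeed τ is finite a.s. with bounded expectation since the walk is in a bounded region). By the OST, E[X_τ] = E[X_0] = 2. Equivalently: E[X_τ] = 197 · P(hit 197 first) + 0 · P(hit 0 first) = 197 · (2/197) = 2.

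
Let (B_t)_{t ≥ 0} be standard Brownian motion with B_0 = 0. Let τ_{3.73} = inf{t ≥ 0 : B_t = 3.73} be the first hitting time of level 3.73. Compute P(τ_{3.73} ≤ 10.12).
P(τ_{3.73} ≤ 10.12) = 2(1 − Φ(3.73/√10.12)) = 2(1 − Φ(1.1725)) ≈ 0.2410

By the reflection principle for standard BM, P(τ_b ≤ t) = 2 · P(B_t ≥ b). Since B_t ~ N(0, t), P(B_t ≥ 3.73) = 1 − Φ(3.73/√t) = 1 − Φ(3.73/√10.12) = 1 − Φ(1.1725) ≈ 0.12050. Doubling: P(τ_{3.73} ≤ 10.12) ≈ 2 · 0.12050 = 0.24100 ≈ 0.2410.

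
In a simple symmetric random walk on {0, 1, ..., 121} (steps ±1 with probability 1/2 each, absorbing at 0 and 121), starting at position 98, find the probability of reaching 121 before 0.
P(hit 121 before 0) = 98/121

Let u_k = P(hit 121 before 0 | start at k). Then u_0 = 0, u_121 = 1, and u_k = u_{k-1}/2 + u_{k+1}/2 for 1 ≤ k ≤ 120. This harmonic recurrence is solved by u_k = k/121, giving u_98 = 98/121.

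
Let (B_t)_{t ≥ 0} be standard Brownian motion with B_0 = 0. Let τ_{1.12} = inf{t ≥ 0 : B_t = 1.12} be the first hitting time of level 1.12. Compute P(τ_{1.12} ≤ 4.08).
P(τ_{1.12} ≤ 4.08) = 2(1 − Φ(1.12/√4.08)) = 2(1 − Φ(0.5545)) ≈ 0.5792

By the reflection principle for standard BM, P(τ_b ≤ t) = 2 · P(B_t ≥ b). Since B_t ~ N(0, t), P(B_t ≥ 1.12) = 1 − Φ(1.12/√t) = 1 − Φ(1.12/√4.08) = 1 − Φ(0.5545) ≈ 0.28962. Doubling: P(τ_{1.12} ≤ 4.08) ≈ 2 · 0.28962 = 0.57924 ≈ 0.5792.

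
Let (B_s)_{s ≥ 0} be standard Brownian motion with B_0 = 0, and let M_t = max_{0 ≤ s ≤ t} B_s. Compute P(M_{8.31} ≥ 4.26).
P(M_{8.31} ≥ 4.26) = 2·P(B_{8.31} ≥ 4.26) = 2(1 − Φ(4.26/√8.31)) ≈ 0.1395

By the reflection principle for Brownian motion, P(M_t ≥ a) = 2 · P(B_t ≥ a) for a ≥ 0. Since B_t ~ N(0, t), P(B_t ≥ 4.26) = 1 − Φ(4.26/√t) = 1 − Φ(4.26/√8.31) = 1 − Φ(1.4778). So
  P(M_{8.31} ≥ 4.26) = 2(1 − Φ(1.4778)) ≈ 0.1395.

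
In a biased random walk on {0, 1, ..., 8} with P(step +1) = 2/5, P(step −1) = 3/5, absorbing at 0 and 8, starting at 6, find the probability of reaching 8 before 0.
P(hit 8 before 0) = (1 − (3/2)^6) / (1 − (3/2)^8) = 532/1261

Let u_k denote P(reach 8 before 0 | start at k). Boundary: u_0 = 0, u_8 = 1. Recurrence: u_k = 2/5·u_{k+1} + 3/5·u_{k-1} for 1 ≤ k ≤ 7. Try u_k = A + B·r^k with r = q/p = (3/5)/(2/5) = 3/2. Substitution satisfies the recurrence; boundary conditions give:
  u_k = (1 − r^k) / (1 − r^N) = (1 − (3/2)^6) / (1 − (3/2)^8) = 532/1261.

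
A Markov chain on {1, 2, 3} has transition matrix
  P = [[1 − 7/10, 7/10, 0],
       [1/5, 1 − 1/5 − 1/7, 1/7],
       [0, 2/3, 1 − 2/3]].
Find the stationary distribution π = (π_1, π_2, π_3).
π = (4/21, 2/3, 1/7)

This is a birth-death chain on three states, which satisfies detailed balance: π_1 · P_{12} = π_2 · P_{21} and π_2 · P_{23} = π_3 · P_{32}.
From π_1 · 7/10 = π_2 · 1/5: π_2/π_1 = (7/10)/(1/5) = 7/2.
From π_2 · 1/7 = π_3 · 2/3: π_3/π_2 = (1/7)/(2/3) = 3/14.
Take π_1 proportional to 1; then unnormalized π = (1, 7/2, 3/4). Normalize by dividing by the sum 21/4:
  π = (4/21, 2/3, 1/7).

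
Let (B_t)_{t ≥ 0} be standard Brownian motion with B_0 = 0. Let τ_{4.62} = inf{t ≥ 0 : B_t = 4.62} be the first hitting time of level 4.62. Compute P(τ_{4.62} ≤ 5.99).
P(τ_{4.62} ≤ 5.99) = 2(1 − Φ(4.62/√5.99)) = 2(1 − Φ(1.8877)) ≈ 0.0591

By the reflection principle for standard BM, P(τ_b ≤ t) = 2 · P(B_t ≥ b). Since B_t ~ N(0, t), P(B_t ≥ 4.62) = 1 − Φ(4.62/√t) = 1 − Φ(4.62/√5.99) = 1 − Φ(1.8877) ≈ 0.02953. Doubling: P(τ_{4.62} ≤ 5.99) ≈ 2 · 0.02953 = 0.05906 ≈ 0.0591.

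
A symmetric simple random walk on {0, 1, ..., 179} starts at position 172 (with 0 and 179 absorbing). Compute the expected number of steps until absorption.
E[τ | X_0 = 172] = 1204

Let v_k = E[τ | X_0 = k]. Boundary: v_0 = v_179 = 0. Recurrence: v_k = 1 + (v_{k-1} + v_{k+1})/2 for 1 ≤ k ≤ 178. The particular solution to v_k − (v_{k-1} + v_{k+1})/2 = 1 is v_k = −k^2. Adding homogeneous solution A + B k and matching boundaries gives v_k = k (179 − k). Substituting k = 172: v_172 = 172 · 7 = 1204.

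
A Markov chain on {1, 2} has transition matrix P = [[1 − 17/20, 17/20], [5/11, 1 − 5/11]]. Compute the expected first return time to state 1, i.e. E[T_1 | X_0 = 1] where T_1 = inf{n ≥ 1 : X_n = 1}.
E[T_1 | X_0 = 1] = 1/π_1 = 287/100

For an irreducible recurrent Markov chain with stationary distribution π, E[T_i | X_0 = i] = 1/π_i (Kac's formula). Here π_1 = (5/11)/(17/20 + 5/11) = (5/11)/(287/220) = 100/287, so E[T_1 | X_0 = 1] = 1/π_1 = (17/20 + 5/11)/(5/11) = (287/220)/(5/11) = 287/100.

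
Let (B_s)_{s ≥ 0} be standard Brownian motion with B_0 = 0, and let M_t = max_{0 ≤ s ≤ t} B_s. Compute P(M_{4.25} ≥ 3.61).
P(M_{4.25} ≥ 3.61) = 2·P(B_{4.25} ≥ 3.61) = 2(1 − Φ(3.61/√4.25)) ≈ 0.0799

By the reflection principle for Brownian motion, P(M_t ≥ a) = 2 · P(B_t ≥ a) for a ≥ 0. Since B_t ~ N(0, t), P(B_t ≥ 3.61) = 1 − Φ(3.61/√t) = 1 − Φ(3.61/√4.25) = 1 − Φ(1.7511). So
  P(M_{4.25} ≥ 3.61) = 2(1 − Φ(1.7511)) ≈ 0.0799.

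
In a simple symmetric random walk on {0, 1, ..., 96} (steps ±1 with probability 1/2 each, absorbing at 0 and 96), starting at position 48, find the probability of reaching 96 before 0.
P(hit 96 before 0) = 48/96 = 1/2

Let u_k = P(hit 96 before 0 | start at k). Then u_0 = 0, u_96 = 1, and u_k = u_{k-1}/2 + u_{k+1}/2 for 1 ≤ k ≤ 95. This harmonic recurrence is solved by u_k = k/96, giving u_48 = 48/96 = 1/2.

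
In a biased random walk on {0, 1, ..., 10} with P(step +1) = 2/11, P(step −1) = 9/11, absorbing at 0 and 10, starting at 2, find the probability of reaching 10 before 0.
P(hit 10 before 0) = (1 − (9/2)^2) / (1 − (9/2)^10) = 256/45282901

Let u_k denote P(reach 10 before 0 | start at k). Boundary: u_0 = 0, u_10 = 1. Recurrence: u_k = 2/11·u_{k+1} + 9/11·u_{k-1} for 1 ≤ k ≤ 9. Try u_k = A + B·r^k with r = q/p = (9/11)/(2/11) = 9/2. Substitution satisfies the recurrence; boundary conditions give:
  u_k = (1 − r^k) / (1 − r^N) = (1 − (9/2)^2) / (1 − (9/2)^10) = 256/45282901.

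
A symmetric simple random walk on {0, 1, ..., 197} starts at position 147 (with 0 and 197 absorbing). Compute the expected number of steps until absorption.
E[τ | X_0 = 147] = 7350

Let v_k = E[τ | X_0 = k]. Boundary: v_0 = v_197 = 0. Recurrence: v_k = 1 + (v_{k-1} + v_{k+1})/2 for 1 ≤ k ≤ 196. The particular solution to v_k − (v_{k-1} + v_{k+1})/2 = 1 is v_k = −k^2. Adding homogeneous solution A + B k and matching boundaries gives v_k = k (197 − k). Substituting k = 147: v_147 = 147 · 50 = 7350.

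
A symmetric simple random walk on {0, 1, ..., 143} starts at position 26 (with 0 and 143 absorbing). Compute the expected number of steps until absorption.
E[τ | X_0 = 26] = 3042

Let v_k = E[τ | X_0 = k]. Boundary: v_0 = v_143 = 0. Recurrence: v_k = 1 + (v_{k-1} + v_{k+1})/2 for 1 ≤ k ≤ 142. The particular solution to v_k − (v_{k-1} + v_{k+1})/2 = 1 is v_k = −k^2. Adding homogeneous solution A + B k and matching boundaries gives v_k = k (143 − k). Substituting k = 26: v_26 = 26 · 117 = 3042.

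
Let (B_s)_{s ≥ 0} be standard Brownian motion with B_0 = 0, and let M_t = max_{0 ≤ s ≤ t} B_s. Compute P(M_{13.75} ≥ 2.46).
P(M_{13.75} ≥ 2.46) = 2·P(B_{13.75} ≥ 2.46) = 2(1 − Φ(2.46/√13.75)) ≈ 0.5071

By the reflection principle for Brownian motion, P(M_t ≥ a) = 2 · P(B_t ≥ a) for a ≥ 0. Since B_t ~ N(0, t), P(B_t ≥ 2.46) = 1 − Φ(2.46/√t) = 1 − Φ(2.46/√13.75) = 1 − Φ(0.6634). So
  P(M_{13.75} ≥ 2.46) = 2(1 − Φ(0.6634)) ≈ 0.5071.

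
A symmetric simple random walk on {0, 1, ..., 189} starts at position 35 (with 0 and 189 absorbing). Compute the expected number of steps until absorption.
E[τ | X_0 = 35] = 5390

Let v_k = E[τ | X_0 = k]. Boundary: v_0 = v_189 = 0. Recurrence: v_k = 1 + (v_{k-1} + v_{k+1})/2 for 1 ≤ k ≤ 188. The particular solution to v_k − (v_{k-1} + v_{k+1})/2 = 1 is v_k = −k^2. Adding homogeneous solution A + B k and matching boundaries gives v_k = k (189 − k). Substituting k = 35: v_35 = 35 · 154 = 5390.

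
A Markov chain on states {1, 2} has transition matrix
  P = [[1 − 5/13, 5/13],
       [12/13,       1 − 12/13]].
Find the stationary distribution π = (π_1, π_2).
π_1 = 12/17, π_2 = 5/17

Solve πP = π with π_1 + π_2 = 1. From πP = π: π_1 · (1 − 5/13) + π_2 · 12/13 = π_1 ⇒ π_2 · 12/13 = π_1 · 5/13 ⇒ π_2/π_1 = (5/13)/(12/13) = 5/12. Together with π_1 + π_2 = 1:
  π_1 = (12/13)/(5/13 + 12/13) = (12/13)/(17/13) = 12/17,
  π_2 = (5/13)/(5/13 + 12/13) = (5/13)/(17/13) = 5/17.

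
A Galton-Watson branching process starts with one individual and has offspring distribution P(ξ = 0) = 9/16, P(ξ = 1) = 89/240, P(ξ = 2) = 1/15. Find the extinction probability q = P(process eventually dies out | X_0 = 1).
q = 1

Mean offspring μ = 0·9/16 + 1·89/240 + 2·1/15 = 121/240 ≤ 1. For μ ≤ 1 with offspring not concentrated at 1, the Galton-Watson process goes extinct almost surely, so q = 1.
(Algebraic check: The pgf is f(s) = 9/16 + 89/240·s + 1/15·s². The extinction probability q is the smallest fixed point of f in [0, 1]. Setting s = f(s):
  1/15·s² + (89/240 − 1)·s + 9/16 = 0
  1/15·s² − (9/16 + 1/15)·s + 9/16 = 0
which factors as (s − 1)·(1/15·s − 9/16) = 0, giving roots s = 1 and s = (9/16)/(1/15) = 135/16. Since 135/16 ≥ 1, the smallest root in [0, 1] is s = 1.)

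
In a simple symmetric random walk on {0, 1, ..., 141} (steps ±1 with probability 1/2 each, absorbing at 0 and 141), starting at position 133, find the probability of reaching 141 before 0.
P(hit 141 before 0) = 133/141

Let u_k = P(hit 141 before 0 | start at k). Then u_0 = 0, u_141 = 1, and u_k = u_{k-1}/2 + u_{k+1}/2 for 1 ≤ k ≤ 140. This harmonic recurrence is solved by u_k = k/141, giving u_133 = 133/141.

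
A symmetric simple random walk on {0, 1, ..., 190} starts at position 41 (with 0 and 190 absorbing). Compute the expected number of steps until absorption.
E[τ | X_0 = 41] = 6109

Let v_k = E[τ | X_0 = k]. Boundary: v_0 = v_190 = 0. Recurrence: v_k = 1 + (v_{k-1} + v_{k+1})/2 for 1 ≤ k ≤ 189. The particular solution to v_k − (v_{k-1} + v_{k+1})/2 = 1 is v_k = −k^2. Adding homogeneous solution A + B k and matching boundaries gives v_k = k (190 − k). Substituting k = 41: v_41 = 41 · 149 = 6109.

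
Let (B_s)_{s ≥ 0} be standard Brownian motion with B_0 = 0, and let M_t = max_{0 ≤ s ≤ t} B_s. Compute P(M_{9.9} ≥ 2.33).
P(M_{9.9} ≥ 2.33) = 2·P(B_{9.9} ≥ 2.33) = 2(1 − Φ(2.33/√9.9)) ≈ 0.4590

By the reflection principle for Brownian motion, P(M_t ≥ a) = 2 · P(B_t ≥ a) for a ≥ 0. Since B_t ~ N(0, t), P(B_t ≥ 2.33) = 1 − Φ(2.33/√t) = 1 − Φ(2.33/√9.9) = 1 − Φ(0.7405). So
  P(M_{9.9} ≥ 2.33) = 2(1 − Φ(0.7405)) ≈ 0.4590.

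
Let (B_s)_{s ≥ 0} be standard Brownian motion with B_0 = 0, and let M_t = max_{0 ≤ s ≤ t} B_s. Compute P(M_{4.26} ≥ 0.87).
P(M_{4.26} ≥ 0.87) = 2·P(B_{4.26} ≥ 0.87) = 2(1 − Φ(0.87/√4.26)) ≈ 0.6734

By the reflection principle for Brownian motion, P(M_t ≥ a) = 2 · P(B_t ≥ a) for a ≥ 0. Since B_t ~ N(0, t), P(B_t ≥ 0.87) = 1 − Φ(0.87/√t) = 1 − Φ(0.87/√4.26) = 1 − Φ(0.4215). So
  P(M_{4.26} ≥ 0.87) = 2(1 − Φ(0.4215)) ≈ 0.6734.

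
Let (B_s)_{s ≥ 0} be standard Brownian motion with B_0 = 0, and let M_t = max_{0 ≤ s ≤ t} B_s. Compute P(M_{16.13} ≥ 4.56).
P(M_{16.13} ≥ 4.56) = 2·P(B_{16.13} ≥ 4.56) = 2(1 − Φ(4.56/√16.13)) ≈ 0.2562

By the reflection principle for Brownian motion, P(M_t ≥ a) = 2 · P(B_t ≥ a) for a ≥ 0. Since B_t ~ N(0, t), P(B_t ≥ 4.56) = 1 − Φ(4.56/√t) = 1 − Φ(4.56/√16.13) = 1 − Φ(1.1354). So
  P(M_{16.13} ≥ 4.56) = 2(1 − Φ(1.1354)) ≈ 0.2562.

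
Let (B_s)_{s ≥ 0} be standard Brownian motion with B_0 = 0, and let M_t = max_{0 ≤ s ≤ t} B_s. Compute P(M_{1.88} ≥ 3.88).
P(M_{1.88} ≥ 3.88) = 2·P(B_{1.88} ≥ 3.88) = 2(1 − Φ(3.88/√1.88)) ≈ 0.0047

By the reflection principle for Brownian motion, P(M_t ≥ a) = 2 · P(B_t ≥ a) for a ≥ 0. Since B_t ~ N(0, t), P(B_t ≥ 3.88) = 1 − Φ(3.88/√t) = 1 − Φ(3.88/√1.88) = 1 − Φ(2.8298). So
  P(M_{1.88} ≥ 3.88) = 2(1 − Φ(2.8298)) ≈ 0.0047.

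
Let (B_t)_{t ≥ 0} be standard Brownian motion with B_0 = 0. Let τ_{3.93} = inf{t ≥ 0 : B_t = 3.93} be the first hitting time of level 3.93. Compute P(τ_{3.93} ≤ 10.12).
P(τ_{3.93} ≤ 10.12) = 2(1 − Φ(3.93/√10.12)) = 2(1 − Φ(1.2354)) ≈ 0.2167

By the reflection principle for standard BM, P(τ_b ≤ t) = 2 · P(B_t ≥ b). Since B_t ~ N(0, t), P(B_t ≥ 3.93) = 1 − Φ(3.93/√t) = 1 − Φ(3.93/√10.12) = 1 − Φ(1.2354) ≈ 0.10834. Doubling: P(τ_{3.93} ≤ 10.12) ≈ 2 · 0.10834 = 0.21668 ≈ 0.2167.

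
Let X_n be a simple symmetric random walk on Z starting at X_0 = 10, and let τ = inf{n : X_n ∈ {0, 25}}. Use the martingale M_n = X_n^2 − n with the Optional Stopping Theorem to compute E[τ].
E[τ] = 150

M_n = X_n^2 − n is a martingale (since E[X_{n+1}^2 | F_n] = X_n^2 + 1). By OST (τ has finite mean in a bounded region), E[M_τ] = E[M_0] = X_0^2 − 0 = 10^2 = 100. Also E[M_τ] = E[X_τ^2] − E[τ]. The walk exits at 0 or 25, with P(hit 25 first) = 10/25, so E[X_τ^2] = 25^2 · 10/25 + 0 = 250. Thus E[τ] = E[X_τ^2] − E[M_τ] = 250 − 100 = 150 = 10(25 − 10) = 150.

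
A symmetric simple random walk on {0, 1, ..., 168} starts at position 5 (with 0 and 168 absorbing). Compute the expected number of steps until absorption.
E[τ | X_0 = 5] = 815

Let v_k = E[τ | X_0 = k]. Boundary: v_0 = v_168 = 0. Recurrence: v_k = 1 + (v_{k-1} + v_{k+1})/2 for 1 ≤ k ≤ 167. The particular solution to v_k − (v_{k-1} + v_{k+1})/2 = 1 is v_k = −k^2. Adding homogeneous solution A + B k and matching boundaries gives v_k = k (168 − k). Substituting k = 5: v_5 = 5 · 163 = 815.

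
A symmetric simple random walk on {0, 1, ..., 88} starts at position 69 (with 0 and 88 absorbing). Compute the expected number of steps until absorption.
E[τ | X_0 = 69] = 1311

Let v_k = E[τ | X_0 = k]. Boundary: v_0 = v_88 = 0. Recurrence: v_k = 1 + (v_{k-1} + v_{k+1})/2 for 1 ≤ k ≤ 87. The particular solution to v_k − (v_{k-1} + v_{k+1})/2 = 1 is v_k = −k^2. Adding homogeneous solution A + B k and matching boundaries gives v_k = k (88 − k). Substituting k = 69: v_69 = 69 · 19 = 1311.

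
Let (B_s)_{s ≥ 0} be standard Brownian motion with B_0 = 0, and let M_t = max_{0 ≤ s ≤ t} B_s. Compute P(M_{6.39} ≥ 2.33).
P(M_{6.39} ≥ 2.33) = 2·P(B_{6.39} ≥ 2.33) = 2(1 − Φ(2.33/√6.39)) ≈ 0.3567

By the reflection principle for Brownian motion, P(M_t ≥ a) = 2 · P(B_t ≥ a) for a ≥ 0. Since B_t ~ N(0, t), P(B_t ≥ 2.33) = 1 − Φ(2.33/√t) = 1 − Φ(2.33/√6.39) = 1 − Φ(0.9217). So
  P(M_{6.39} ≥ 2.33) = 2(1 − Φ(0.9217)) ≈ 0.3567.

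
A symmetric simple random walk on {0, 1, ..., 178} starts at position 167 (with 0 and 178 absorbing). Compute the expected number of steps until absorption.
E[τ | X_0 = 167] = 1837

Let v_k = E[τ | X_0 = k]. Boundary: v_0 = v_178 = 0. Recurrence: v_k = 1 + (v_{k-1} + v_{k+1})/2 for 1 ≤ k ≤ 177. The particular solution to v_k − (v_{k-1} + v_{k+1})/2 = 1 is v_k = −k^2. Adding homogeneous solution A + B k and matching boundaries gives v_k = k (178 − k). Substituting k = 167: v_167 = 167 · 11 = 1837.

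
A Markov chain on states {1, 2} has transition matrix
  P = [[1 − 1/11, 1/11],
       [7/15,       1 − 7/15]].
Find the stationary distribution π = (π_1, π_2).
π_1 = 77/92, π_2 = 15/92

Solve πP = π with π_1 + π_2 = 1. From πP = π: π_1 · (1 − 1/11) + π_2 · 7/15 = π_1 ⇒ π_2 · 7/15 = π_1 · 1/11 ⇒ π_2/π_1 = (1/11)/(7/15) = 15/77. Together with π_1 + π_2 = 1:
  π_1 = (7/15)/(1/11 + 7/15) = (7/15)/(92/165) = 77/92,
  π_2 = (1/11)/(1/11 + 7/15) = (1/11)/(92/165) = 15/92.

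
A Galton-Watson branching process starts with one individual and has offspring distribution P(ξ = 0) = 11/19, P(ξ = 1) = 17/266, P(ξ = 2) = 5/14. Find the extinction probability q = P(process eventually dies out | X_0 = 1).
q = 1

Mean offspring μ = 0·11/19 + 1·17/266 + 2·5/14 = 207/266 ≤ 1. For μ ≤ 1 with offspring not concentrated at 1, the Galton-Watson process goes extinct almost surely, so q = 1.
(Algebraic check: The pgf is f(s) = 11/19 + 17/266·s + 5/14·s². The extinction probability q is the smallest fixed point of f in [0, 1]. Setting s = f(s):
  5/14·s² + (17/266 − 1)·s + 11/19 = 0
  5/14·s² − (11/19 + 5/14)·s + 11/19 = 0
which factors as (s − 1)·(5/14·s − 11/19) = 0, giving roots s = 1 and s = (11/19)/(5/14) = 154/95. Since 154/95 ≥ 1, the smallest root in [0, 1] is s = 1.)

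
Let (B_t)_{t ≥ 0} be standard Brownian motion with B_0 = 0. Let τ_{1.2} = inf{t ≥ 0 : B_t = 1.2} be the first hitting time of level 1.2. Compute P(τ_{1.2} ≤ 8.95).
P(τ_{1.2} ≤ 8.95) = 2(1 − Φ(1.2/√8.95)) = 2(1 − Φ(0.4011)) ≈ 0.6883

By the reflection principle for standard BM, P(τ_b ≤ t) = 2 · P(B_t ≥ b). Since B_t ~ N(0, t), P(B_t ≥ 1.2) = 1 − Φ(1.2/√t) = 1 − Φ(1.2/√8.95) = 1 − Φ(0.4011) ≈ 0.34417. Doubling: P(τ_{1.2} ≤ 8.95) ≈ 2 · 0.34417 = 0.68834 ≈ 0.6883.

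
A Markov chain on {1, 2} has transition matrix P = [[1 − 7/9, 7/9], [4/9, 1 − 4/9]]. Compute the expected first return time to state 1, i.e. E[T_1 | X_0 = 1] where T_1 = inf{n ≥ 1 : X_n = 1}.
E[T_1 | X_0 = 1] = 1/π_1 = 11/4

For an irreducible recurrent Markov chain with stationary distribution π, E[T_i | X_0 = i] = 1/π_i (Kac's formula). Here π_1 = (4/9)/(7/9 + 4/9) = (4/9)/(11/9) = 4/11, so E[T_1 | X_0 = 1] = 1/π_1 = (7/9 + 4/9)/(4/9) = (11/9)/(4/9) = 11/4.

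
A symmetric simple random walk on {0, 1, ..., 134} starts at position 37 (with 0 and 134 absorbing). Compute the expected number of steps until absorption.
E[τ | X_0 = 37] = 3589

Let v_k = E[τ | X_0 = k]. Boundary: v_0 = v_134 = 0. Recurrence: v_k = 1 + (v_{k-1} + v_{k+1})/2 for 1 ≤ k ≤ 133. The particular solution to v_k − (v_{k-1} + v_{k+1})/2 = 1 is v_k = −k^2. Adding homogeneous solution A + B k and matching boundaries gives v_k = k (134 − k). Substituting k = 37: v_37 = 37 · 97 = 3589.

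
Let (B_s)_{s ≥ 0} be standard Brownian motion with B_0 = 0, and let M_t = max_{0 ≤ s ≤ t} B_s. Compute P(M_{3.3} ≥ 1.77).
P(M_{3.3} ≥ 1.77) = 2·P(B_{3.3} ≥ 1.77) = 2(1 − Φ(1.77/√3.3)) ≈ 0.3299

By the reflection principle for Brownian motion, P(M_t ≥ a) = 2 · P(B_t ≥ a) for a ≥ 0. Since B_t ~ N(0, t), P(B_t ≥ 1.77) = 1 − Φ(1.77/√t) = 1 − Φ(1.77/√3.3) = 1 − Φ(0.9744). So
  P(M_{3.3} ≥ 1.77) = 2(1 − Φ(0.9744)) ≈ 0.3299.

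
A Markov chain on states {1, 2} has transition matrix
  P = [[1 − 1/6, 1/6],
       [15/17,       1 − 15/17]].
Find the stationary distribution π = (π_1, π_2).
π_1 = 90/107, π_2 = 17/107

Solve πP = π with π_1 + π_2 = 1. From πP = π: π_1 · (1 − 1/6) + π_2 · 15/17 = π_1 ⇒ π_2 · 15/17 = π_1 · 1/6 ⇒ π_2/π_1 = (1/6)/(15/17) = 17/90. Together with π_1 + π_2 = 1:
  π_1 = (15/17)/(1/6 + 15/17) = (15/17)/(107/102) = 90/107,
  π_2 = (1/6)/(1/6 + 15/17) = (1/6)/(107/102) = 17/107.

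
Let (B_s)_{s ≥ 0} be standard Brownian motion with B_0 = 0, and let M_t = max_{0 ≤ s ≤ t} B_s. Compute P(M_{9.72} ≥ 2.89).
P(M_{9.72} ≥ 2.89) = 2·P(B_{9.72} ≥ 2.89) = 2(1 − Φ(2.89/√9.72)) ≈ 0.3539

By the reflection principle for Brownian motion, P(M_t ≥ a) = 2 · P(B_t ≥ a) for a ≥ 0. Since B_t ~ N(0, t), P(B_t ≥ 2.89) = 1 − Φ(2.89/√t) = 1 − Φ(2.89/√9.72) = 1 − Φ(0.9270). So
  P(M_{9.72} ≥ 2.89) = 2(1 − Φ(0.9270)) ≈ 0.3539.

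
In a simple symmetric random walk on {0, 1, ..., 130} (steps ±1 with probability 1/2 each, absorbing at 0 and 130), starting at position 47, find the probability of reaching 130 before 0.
P(hit 130 before 0) = 47/130

Let u_k = P(hit 130 before 0 | start at k). Then u_0 = 0, u_130 = 1, and u_k = u_{k-1}/2 + u_{k+1}/2 for 1 ≤ k ≤ 129. This harmonic recurrence is solved by u_k = k/130, giving u_47 = 47/130.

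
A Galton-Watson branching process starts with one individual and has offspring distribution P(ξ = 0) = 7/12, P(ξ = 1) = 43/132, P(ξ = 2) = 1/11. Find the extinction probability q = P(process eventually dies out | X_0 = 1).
q = 1

Mean offspring μ = 0·7/12 + 1·43/132 + 2·1/11 = 67/132 ≤ 1. For μ ≤ 1 with offspring not concentrated at 1, the Galton-Watson process goes extinct almost surely, so q = 1.
(Algebraic check: The pgf is f(s) = 7/12 + 43/132·s + 1/11·s². The extinction probability q is the smallest fixed point of f in [0, 1]. Setting s = f(s):
  1/11·s² + (43/132 − 1)·s + 7/12 = 0
  1/11·s² − (7/12 + 1/11)·s + 7/12 = 0
which factors as (s − 1)·(1/11·s − 7/12) = 0, giving roots s = 1 and s = (7/12)/(1/11) = 77/12. Since 77/12 ≥ 1, the smallest root in [0, 1] is s = 1.)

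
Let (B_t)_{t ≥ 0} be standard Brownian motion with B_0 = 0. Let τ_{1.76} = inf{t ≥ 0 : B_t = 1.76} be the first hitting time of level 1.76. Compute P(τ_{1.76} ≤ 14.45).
P(τ_{1.76} ≤ 14.45) = 2(1 − Φ(1.76/√14.45)) = 2(1 − Φ(0.4630)) ≈ 0.6434

By the reflection principle for standard BM, P(τ_b ≤ t) = 2 · P(B_t ≥ b). Since B_t ~ N(0, t), P(B_t ≥ 1.76) = 1 − Φ(1.76/√t) = 1 − Φ(1.76/√14.45) = 1 − Φ(0.4630) ≈ 0.32168. Doubling: P(τ_{1.76} ≤ 14.45) ≈ 2 · 0.32168 = 0.64336 ≈ 0.6434.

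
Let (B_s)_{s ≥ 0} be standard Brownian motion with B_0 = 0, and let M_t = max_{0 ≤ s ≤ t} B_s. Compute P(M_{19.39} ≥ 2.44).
P(M_{19.39} ≥ 2.44) = 2·P(B_{19.39} ≥ 2.44) = 2(1 − Φ(2.44/√19.39)) ≈ 0.5795

By the reflection principle for Brownian motion, P(M_t ≥ a) = 2 · P(B_t ≥ a) for a ≥ 0. Since B_t ~ N(0, t), P(B_t ≥ 2.44) = 1 − Φ(2.44/√t) = 1 − Φ(2.44/√19.39) = 1 − Φ(0.5541). So
  P(M_{19.39} ≥ 2.44) = 2(1 − Φ(0.5541)) ≈ 0.5795.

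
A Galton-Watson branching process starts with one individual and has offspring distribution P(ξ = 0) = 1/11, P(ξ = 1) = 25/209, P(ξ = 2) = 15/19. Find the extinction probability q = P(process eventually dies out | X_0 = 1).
q = 19/165

The pgf is f(s) = 1/11 + 25/209·s + 15/19·s². The extinction probability q is the smallest fixed point of f in [0, 1]. Setting s = f(s):
  15/19·s² + (25/209 − 1)·s + 1/11 = 0
  15/19·s² − (1/11 + 15/19)·s + 1/11 = 0
which factors as (s − 1)·(15/19·s − 1/11) = 0, giving roots s = 1 and s = (1/11)/(15/19) = 19/165.
Mean offspring μ = 25/209 + 2·15/19 = 355/209 > 1 (supercritical), so q < 1. The extinction probability is the smaller root: q = (1/11)/(15/19) = 19/165.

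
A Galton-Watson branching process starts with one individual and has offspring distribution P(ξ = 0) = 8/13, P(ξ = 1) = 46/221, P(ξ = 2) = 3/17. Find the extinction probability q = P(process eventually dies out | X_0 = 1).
q = 1

Mean offspring μ = 0·8/13 + 1·46/221 + 2·3/17 = 124/221 ≤ 1. For μ ≤ 1 with offspring not concentrated at 1, the Galton-Watson process goes extinct almost surely, so q = 1.
(Algebraic check: The pgf is f(s) = 8/13 + 46/221·s + 3/17·s². The extinction probability q is the smallest fixed point of f in [0, 1]. Setting s = f(s):
  3/17·s² + (46/221 − 1)·s + 8/13 = 0
  3/17·s² − (8/13 + 3/17)·s + 8/13 = 0
which factors as (s − 1)·(3/17·s − 8/13) = 0, giving roots s = 1 and s = (8/13)/(3/17) = 136/39. Since 136/39 ≥ 1, the smallest root in [0, 1] is s = 1.)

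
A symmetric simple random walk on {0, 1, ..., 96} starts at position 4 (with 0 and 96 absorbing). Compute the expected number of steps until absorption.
E[τ | X_0 = 4] = 368

Let v_k = E[τ | X_0 = k]. Boundary: v_0 = v_96 = 0. Recurrence: v_k = 1 + (v_{k-1} + v_{k+1})/2 for 1 ≤ k ≤ 95. The particular solution to v_k − (v_{k-1} + v_{k+1})/2 = 1 is v_k = −k^2. Adding homogeneous solution A + B k and matching boundaries gives v_k = k (96 − k). Substituting k = 4: v_4 = 4 · 92 = 368.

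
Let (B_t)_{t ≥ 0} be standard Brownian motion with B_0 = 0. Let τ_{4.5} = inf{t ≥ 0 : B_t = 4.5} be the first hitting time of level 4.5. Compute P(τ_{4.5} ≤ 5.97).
P(τ_{4.5} ≤ 5.97) = 2(1 − Φ(4.5/√5.97)) = 2(1 − Φ(1.8417)) ≈ 0.0655

By the reflection principle for standard BM, P(τ_b ≤ t) = 2 · P(B_t ≥ b). Since B_t ~ N(0, t), P(B_t ≥ 4.5) = 1 − Φ(4.5/√t) = 1 − Φ(4.5/√5.97) = 1 − Φ(1.8417) ≈ 0.03276. Doubling: P(τ_{4.5} ≤ 5.97) ≈ 2 · 0.03276 = 0.06552 ≈ 0.0655.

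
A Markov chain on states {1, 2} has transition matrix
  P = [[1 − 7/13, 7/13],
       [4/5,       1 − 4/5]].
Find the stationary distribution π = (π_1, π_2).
π_1 = 52/87, π_2 = 35/87

Solve πP = π with π_1 + π_2 = 1. From πP = π: π_1 · (1 − 7/13) + π_2 · 4/5 = π_1 ⇒ π_2 · 4/5 = π_1 · 7/13 ⇒ π_2/π_1 = (7/13)/(4/5) = 35/52. Together with π_1 + π_2 = 1:
  π_1 = (4/5)/(7/13 + 4/5) = (4/5)/(87/65) = 52/87,
  π_2 = (7/13)/(7/13 + 4/5) = (7/13)/(87/65) = 35/87.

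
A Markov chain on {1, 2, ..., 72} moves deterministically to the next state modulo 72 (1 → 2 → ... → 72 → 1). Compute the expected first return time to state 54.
E[T_54 | X_0 = 54] = 72

The chain cycles deterministically, so starting at state 54 it returns in exactly 72 steps. Equivalently, the stationary distribution is uniform π_j = 1/72 for every state j, so by Kac's formula E[T_54] = 1/π_54 = 72.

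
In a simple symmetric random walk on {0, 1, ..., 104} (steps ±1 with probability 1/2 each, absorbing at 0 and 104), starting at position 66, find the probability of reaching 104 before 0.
P(hit 104 before 0) = 66/104 = 33/52

Let u_k = P(hit 104 before 0 | start at k). Then u_0 = 0, u_104 = 1, and u_k = u_{k-1}/2 + u_{k+1}/2 for 1 ≤ k ≤ 103. This harmonic recurrence is solved by u_k = k/104, giving u_66 = 66/104 = 33/52.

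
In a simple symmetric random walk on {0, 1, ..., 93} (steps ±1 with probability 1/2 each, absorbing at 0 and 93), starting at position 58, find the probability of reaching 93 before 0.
P(hit 93 before 0) = 58/93

Let u_k = P(hit 93 before 0 | start at k). Then u_0 = 0, u_93 = 1, and u_k = u_{k-1}/2 + u_{k+1}/2 for 1 ≤ k ≤ 92. This harmonic recurrence is solved by u_k = k/93, giving u_58 = 58/93.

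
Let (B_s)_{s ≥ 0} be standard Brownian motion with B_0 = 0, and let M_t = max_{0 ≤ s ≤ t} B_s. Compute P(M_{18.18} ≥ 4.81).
P(M_{18.18} ≥ 4.81) = 2·P(B_{18.18} ≥ 4.81) = 2(1 − Φ(4.81/√18.18)) ≈ 0.2593

By the reflection principle for Brownian motion, P(M_t ≥ a) = 2 · P(B_t ≥ a) for a ≥ 0. Since B_t ~ N(0, t), P(B_t ≥ 4.81) = 1 − Φ(4.81/√t) = 1 − Φ(4.81/√18.18) = 1 − Φ(1.1281). So
  P(M_{18.18} ≥ 4.81) = 2(1 − Φ(1.1281)) ≈ 0.2593.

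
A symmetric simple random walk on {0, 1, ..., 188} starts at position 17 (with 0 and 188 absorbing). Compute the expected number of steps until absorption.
E[τ | X_0 = 17] = 2907

Let v_k = E[τ | X_0 = k]. Boundary: v_0 = v_188 = 0. Recurrence: v_k = 1 + (v_{k-1} + v_{k+1})/2 for 1 ≤ k ≤ 187. The particular solution to v_k − (v_{k-1} + v_{k+1})/2 = 1 is v_k = −k^2. Adding homogeneous solution A + B k and matching boundaries gives v_k = k (188 − k). Substituting k = 17: v_17 = 17 · 171 = 2907.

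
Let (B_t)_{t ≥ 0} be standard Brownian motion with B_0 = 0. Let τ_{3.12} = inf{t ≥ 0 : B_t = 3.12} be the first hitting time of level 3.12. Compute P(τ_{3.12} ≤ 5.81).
P(τ_{3.12} ≤ 5.81) = 2(1 − Φ(3.12/√5.81)) = 2(1 − Φ(1.2944)) ≈ 0.1955

By the reflection principle for standard BM, P(τ_b ≤ t) = 2 · P(B_t ≥ b). Since B_t ~ N(0, t), P(B_t ≥ 3.12) = 1 − Φ(3.12/√t) = 1 − Φ(3.12/√5.81) = 1 − Φ(1.2944) ≈ 0.09776. Doubling: P(τ_{3.12} ≤ 5.81) ≈ 2 · 0.09776 = 0.19552 ≈ 0.1955.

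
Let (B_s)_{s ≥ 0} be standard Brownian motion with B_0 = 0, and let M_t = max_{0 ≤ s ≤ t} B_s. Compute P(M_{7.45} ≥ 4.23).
P(M_{7.45} ≥ 4.23) = 2·P(B_{7.45} ≥ 4.23) = 2(1 − Φ(4.23/√7.45)) ≈ 0.1212

By the reflection principle for Brownian motion, P(M_t ≥ a) = 2 · P(B_t ≥ a) for a ≥ 0. Since B_t ~ N(0, t), P(B_t ≥ 4.23) = 1 − Φ(4.23/√t) = 1 − Φ(4.23/√7.45) = 1 − Φ(1.5498). So
  P(M_{7.45} ≥ 4.23) = 2(1 − Φ(1.5498)) ≈ 0.1212.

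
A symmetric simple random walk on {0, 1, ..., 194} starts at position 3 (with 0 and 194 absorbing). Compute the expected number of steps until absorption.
E[τ | X_0 = 3] = 573

Let v_k = E[τ | X_0 = k]. Boundary: v_0 = v_194 = 0. Recurrence: v_k = 1 + (v_{k-1} + v_{k+1})/2 for 1 ≤ k ≤ 193. The particular solution to v_k − (v_{k-1} + v_{k+1})/2 = 1 is v_k = −k^2. Adding homogeneous solution A + B k and matching boundaries gives v_k = k (194 − k). Substituting k = 3: v_3 = 3 · 191 = 573.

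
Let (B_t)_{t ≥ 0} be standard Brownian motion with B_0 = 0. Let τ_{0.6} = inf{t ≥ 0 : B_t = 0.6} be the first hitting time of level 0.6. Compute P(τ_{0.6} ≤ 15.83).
P(τ_{0.6} ≤ 15.83) = 2(1 − Φ(0.6/√15.83)) = 2(1 − Φ(0.1508)) ≈ 0.8801

By the reflection principle for standard BM, P(τ_b ≤ t) = 2 · P(B_t ≥ b). Since B_t ~ N(0, t), P(B_t ≥ 0.6) = 1 − Φ(0.6/√t) = 1 − Φ(0.6/√15.83) = 1 − Φ(0.1508) ≈ 0.44007. Doubling: P(τ_{0.6} ≤ 15.83) ≈ 2 · 0.44007 = 0.88014 ≈ 0.8801.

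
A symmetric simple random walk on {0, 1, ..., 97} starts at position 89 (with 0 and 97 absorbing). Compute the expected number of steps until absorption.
E[τ | X_0 = 89] = 712

Let v_k = E[τ | X_0 = k]. Boundary: v_0 = v_97 = 0. Recurrence: v_k = 1 + (v_{k-1} + v_{k+1})/2 for 1 ≤ k ≤ 96. The particular solution to v_k − (v_{k-1} + v_{k+1})/2 = 1 is v_k = −k^2. Adding homogeneous solution A + B k and matching boundaries gives v_k = k (97 − k). Substituting k = 89: v_89 = 89 · 8 = 712.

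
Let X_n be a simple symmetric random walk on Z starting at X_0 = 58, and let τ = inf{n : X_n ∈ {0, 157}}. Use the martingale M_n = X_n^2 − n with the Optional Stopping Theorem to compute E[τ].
E[τ] = 5742

M_n = X_n^2 − n is a martingale (since E[X_{n+1}^2 | F_n] = X_n^2 + 1). By OST (τ has finite mean in a bounded region), E[M_τ] = E[M_0] = X_0^2 − 0 = 58^2 = 3364. Also E[M_τ] = E[X_τ^2] − E[τ]. The walk exits at 0 or 157, with P(hit 157 first) = 58/157, so E[X_τ^2] = 157^2 · 58/157 + 0 = 9106. Thus E[τ] = E[X_τ^2] − E[M_τ] = 9106 − 3364 = 5742 = 58(157 − 58) = 5742.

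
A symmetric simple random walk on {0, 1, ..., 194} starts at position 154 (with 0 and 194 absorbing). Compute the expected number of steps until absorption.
E[τ | X_0 = 154] = 6160

Let v_k = E[τ | X_0 = k]. Boundary: v_0 = v_194 = 0. Recurrence: v_k = 1 + (v_{k-1} + v_{k+1})/2 for 1 ≤ k ≤ 193. The particular solution to v_k − (v_{k-1} + v_{k+1})/2 = 1 is v_k = −k^2. Adding homogeneous solution A + B k and matching boundaries gives v_k = k (194 − k). Substituting k = 154: v_154 = 154 · 40 = 6160.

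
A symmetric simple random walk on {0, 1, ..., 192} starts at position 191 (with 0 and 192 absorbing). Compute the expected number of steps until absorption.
E[τ | X_0 = 191] = 191

Let v_k = E[τ | X_0 = k]. Boundary: v_0 = v_192 = 0. Recurrence: v_k = 1 + (v_{k-1} + v_{k+1})/2 for 1 ≤ k ≤ 191. The particular solution to v_k − (v_{k-1} + v_{k+1})/2 = 1 is v_k = −k^2. Adding homogeneous solution A + B k and matching boundaries gives v_k = k (192 − k). Substituting k = 191: v_191 = 191 · 1 = 191.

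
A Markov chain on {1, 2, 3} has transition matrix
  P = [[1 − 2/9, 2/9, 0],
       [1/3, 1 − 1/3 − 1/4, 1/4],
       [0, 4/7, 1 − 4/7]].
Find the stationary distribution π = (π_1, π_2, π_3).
π = (24/47, 16/47, 7/47)

This is a birth-death chain on three states, which satisfies detailed balance: π_1 · P_{12} = π_2 · P_{21} and π_2 · P_{23} = π_3 · P_{32}.
From π_1 · 2/9 = π_2 · 1/3: π_2/π_1 = (2/9)/(1/3) = 2/3.
From π_2 · 1/4 = π_3 · 4/7: π_3/π_2 = (1/4)/(4/7) = 7/16.
Take π_1 proportional to 1; then unnormalized π = (1, 2/3, 7/24). Normalize by dividing by the sum 47/24:
  π = (24/47, 16/47, 7/47).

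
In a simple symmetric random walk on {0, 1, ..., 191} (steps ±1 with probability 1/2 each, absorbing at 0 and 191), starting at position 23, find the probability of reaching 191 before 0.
P(hit 191 before 0) = 23/191

Let u_k = P(hit 191 before 0 | start at k). Then u_0 = 0, u_191 = 1, and u_k = u_{k-1}/2 + u_{k+1}/2 for 1 ≤ k ≤ 190. This harmonic recurrence is solved by u_k = k/191, giving u_23 = 23/191.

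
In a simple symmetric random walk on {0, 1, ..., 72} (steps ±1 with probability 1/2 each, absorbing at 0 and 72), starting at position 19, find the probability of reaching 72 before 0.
P(hit 72 before 0) = 19/72

Let u_k = P(hit 72 before 0 | start at k). Then u_0 = 0, u_72 = 1, and u_k = u_{k-1}/2 + u_{k+1}/2 for 1 ≤ k ≤ 71. This harmonic recurrence is solved by u_k = k/72, giving u_19 = 19/72.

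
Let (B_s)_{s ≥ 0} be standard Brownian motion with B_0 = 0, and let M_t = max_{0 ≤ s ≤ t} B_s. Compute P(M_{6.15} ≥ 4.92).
P(M_{6.15} ≥ 4.92) = 2·P(B_{6.15} ≥ 4.92) = 2(1 − Φ(4.92/√6.15)) ≈ 0.0473

By the reflection principle for Brownian motion, P(M_t ≥ a) = 2 · P(B_t ≥ a) for a ≥ 0. Since B_t ~ N(0, t), P(B_t ≥ 4.92) = 1 − Φ(4.92/√t) = 1 − Φ(4.92/√6.15) = 1 − Φ(1.9839). So
  P(M_{6.15} ≥ 4.92) = 2(1 − Φ(1.9839)) ≈ 0.0473.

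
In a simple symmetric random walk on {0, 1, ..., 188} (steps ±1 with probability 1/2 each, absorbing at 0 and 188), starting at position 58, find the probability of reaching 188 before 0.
P(hit 188 before 0) = 58/188 = 29/94

Let u_k = P(hit 188 before 0 | start at k). Then u_0 = 0, u_188 = 1, and u_k = u_{k-1}/2 + u_{k+1}/2 for 1 ≤ k ≤ 187. This harmonic recurrence is solved by u_k = k/188, giving u_58 = 58/188 = 29/94.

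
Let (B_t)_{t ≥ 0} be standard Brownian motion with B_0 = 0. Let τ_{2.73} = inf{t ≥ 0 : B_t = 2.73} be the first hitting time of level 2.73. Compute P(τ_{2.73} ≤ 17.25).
P(τ_{2.73} ≤ 17.25) = 2(1 − Φ(2.73/√17.25)) = 2(1 − Φ(0.6573)) ≈ 0.5110

By the reflection principle for standard BM, P(τ_b ≤ t) = 2 · P(B_t ≥ b). Since B_t ~ N(0, t), P(B_t ≥ 2.73) = 1 − Φ(2.73/√t) = 1 − Φ(2.73/√17.25) = 1 − Φ(0.6573) ≈ 0.25549. Doubling: P(τ_{2.73} ≤ 17.25) ≈ 2 · 0.25549 = 0.51098 ≈ 0.5110.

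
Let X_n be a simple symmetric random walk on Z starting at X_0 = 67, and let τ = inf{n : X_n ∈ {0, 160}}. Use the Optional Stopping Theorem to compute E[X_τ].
E[X_τ] = 67

X_n is a martingale and τ is a bounded-mean stopping time (indeed τ is finite a.s. with bounded expectation since the walk is in a bounded region). By the OST, E[X_τ] = E[X_0] = 67. Equivalently: E[X_τ] = 160 · P(hit 160 first) + 0 · P(hit 0 first) = 160 · (67/160) = 67.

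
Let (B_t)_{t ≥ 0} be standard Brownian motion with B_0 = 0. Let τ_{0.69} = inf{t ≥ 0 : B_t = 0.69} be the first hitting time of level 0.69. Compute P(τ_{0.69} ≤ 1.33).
P(τ_{0.69} ≤ 1.33) = 2(1 − Φ(0.69/√1.33)) = 2(1 − Φ(0.5983)) ≈ 0.5496

By the reflection principle for standard BM, P(τ_b ≤ t) = 2 · P(B_t ≥ b). Since B_t ~ N(0, t), P(B_t ≥ 0.69) = 1 − Φ(0.69/√t) = 1 − Φ(0.69/√1.33) = 1 − Φ(0.5983) ≈ 0.27482. Doubling: P(τ_{0.69} ≤ 1.33) ≈ 2 · 0.27482 = 0.54964 ≈ 0.5496.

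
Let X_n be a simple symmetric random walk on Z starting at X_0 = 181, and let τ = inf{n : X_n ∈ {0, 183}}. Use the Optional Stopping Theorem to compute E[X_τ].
E[X_τ] = 181

X_n is a martingale and τ is a bounded-mean stopping time (indeed τ is finite a.s. with bounded expectation since the walk is in a bounded region). By the OST, E[X_τ] = E[X_0] = 181. Equivalently: E[X_τ] = 183 · P(hit 183 first) + 0 · P(hit 0 first) = 183 · (181/183) = 181.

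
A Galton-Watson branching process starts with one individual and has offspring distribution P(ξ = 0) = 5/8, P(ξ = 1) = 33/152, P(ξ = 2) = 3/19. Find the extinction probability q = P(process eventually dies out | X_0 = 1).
q = 1

Mean offspring μ = 0·5/8 + 1·33/152 + 2·3/19 = 81/152 ≤ 1. For μ ≤ 1 with offspring not concentrated at 1, the Galton-Watson process goes extinct almost surely, so q = 1.
(Algebraic check: The pgf is f(s) = 5/8 + 33/152·s + 3/19·s². The extinction probability q is the smallest fixed point of f in [0, 1]. Setting s = f(s):
  3/19·s² + (33/152 − 1)·s + 5/8 = 0
  3/19·s² − (5/8 + 3/19)·s + 5/8 = 0
which factors as (s − 1)·(3/19·s − 5/8) = 0, giving roots s = 1 and s = (5/8)/(3/19) = 95/24. Since 95/24 ≥ 1, the smallest root in [0, 1] is s = 1.)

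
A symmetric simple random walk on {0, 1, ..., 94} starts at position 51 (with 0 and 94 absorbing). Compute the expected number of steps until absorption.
E[τ | X_0 = 51] = 2193

Let v_k = E[τ | X_0 = k]. Boundary: v_0 = v_94 = 0. Recurrence: v_k = 1 + (v_{k-1} + v_{k+1})/2 for 1 ≤ k ≤ 93. The particular solution to v_k − (v_{k-1} + v_{k+1})/2 = 1 is v_k = −k^2. Adding homogeneous solution A + B k and matching boundaries gives v_k = k (94 − k). Substituting k = 51: v_51 = 51 · 43 = 2193.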